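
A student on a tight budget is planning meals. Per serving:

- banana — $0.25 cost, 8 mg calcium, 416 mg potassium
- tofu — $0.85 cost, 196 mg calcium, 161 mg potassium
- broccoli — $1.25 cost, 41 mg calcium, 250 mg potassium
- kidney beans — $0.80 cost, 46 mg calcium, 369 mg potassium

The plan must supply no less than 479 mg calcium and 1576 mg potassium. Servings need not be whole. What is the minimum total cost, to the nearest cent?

An LP optimum is at a vertex; with two nutrient constraints at most two foods are used. Check each candidate.
banana only: max(479/8, 1576/416) = 59.88 servings → $14.97.
tofu only: max(479/196, 1576/161) = 9.789 servings → $8.32.
broccoli only: max(479/41, 1576/250) = 11.68 servings → $14.60.
kidney beans only: max(479/46, 1576/369) = 10.41 servings → $8.33.
banana + tofu with both tight: 2.888 servings and 2.326 servings → $2.70.
banana + broccoli: intersection lies outside the first quadrant.
banana + kidney beans: intersection lies outside the first quadrant.
tofu + broccoli with both tight: 1.3 servings and 5.467 servings → $7.94.
tofu + kidney beans with both tight: 1.606 servings and 3.57 servings → $4.22.
broccoli + kidney beans with both targets exact would need a negative amount; discard.
The minimum over all feasible corners is $2.70.

$2.70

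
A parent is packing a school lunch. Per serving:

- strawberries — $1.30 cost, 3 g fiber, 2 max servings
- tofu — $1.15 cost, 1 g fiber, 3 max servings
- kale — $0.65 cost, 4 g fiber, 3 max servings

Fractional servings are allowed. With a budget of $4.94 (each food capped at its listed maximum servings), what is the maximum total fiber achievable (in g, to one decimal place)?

18.3 g

Fiber per dollar: kale 6.154, strawberries 2.308, tofu 0.8696.
Take 3 servings of kale: spends $1.95, +12.0 g fiber (running total 12.0 g).
Take 2 servings of strawberries: spends $2.60, +6.0 g fiber (running total 18.0 g).
Take 0.3391 servings of tofu: spends $0.39, +0.3 g fiber (running total 18.3 g).
Filling greedily by fiber-per-dollar is optimal for one linear limit, giving 18.3 g.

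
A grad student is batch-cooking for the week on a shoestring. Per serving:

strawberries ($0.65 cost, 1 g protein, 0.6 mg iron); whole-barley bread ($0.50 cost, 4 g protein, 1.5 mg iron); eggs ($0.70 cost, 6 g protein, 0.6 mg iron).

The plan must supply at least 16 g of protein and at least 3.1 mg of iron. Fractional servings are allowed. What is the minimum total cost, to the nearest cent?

$1.91

This is a tiny linear program; its minimum lies at a vertex of the feasible set. List the vertices and price them.
strawberries only: max(16/1, 3.1/0.6) = 16 servings → $10.40.
whole-barley bread only: max(16/4, 3.1/1.5) = 4 servings → $2.00.
eggs only: max(16/6, 3.1/0.6) = 5.167 servings → $3.62.
strawberries + whole-barley bread with both targets exact would need a negative amount; discard.
strawberries + eggs with both tight: 3 servings and 2.167 servings → $3.47.
whole-barley bread + eggs with both tight: 1.364 servings and 1.758 servings → $1.91.
The minimum over all feasible corners is $1.91.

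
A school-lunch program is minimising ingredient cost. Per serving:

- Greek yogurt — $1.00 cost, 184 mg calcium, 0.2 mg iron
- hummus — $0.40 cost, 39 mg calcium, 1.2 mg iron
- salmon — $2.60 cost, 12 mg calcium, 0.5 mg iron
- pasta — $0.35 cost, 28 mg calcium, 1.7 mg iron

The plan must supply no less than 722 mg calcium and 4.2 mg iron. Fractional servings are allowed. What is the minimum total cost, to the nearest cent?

$4.33

Greek yogurt only: max(722/184, 4.2/0.2) = 21 servings → $21.00.
hummus only: max(722/39, 4.2/1.2) = 18.51 servings → $7.41.
salmon only: max(722/12, 4.2/0.5) = 60.17 servings → $156.43.
pasta only: max(722/28, 4.2/1.7) = 25.79 servings → $9.03.
Greek yogurt + hummus with both tight: 3.299 servings and 2.95 servings → $4.48.
Greek yogurt + salmon with both tight: 3.467 servings and 7.013 servings → $21.70.
Greek yogurt + pasta with both tight: 3.613 servings and 2.046 servings → $4.33.
hummus + salmon: intersection lies outside the first quadrant.
hummus + pasta: intersection lies outside the first quadrant.
salmon + pasta: the both-tight solution has a negative serving — not a feasible corner.
The minimum over all feasible corners is $4.33.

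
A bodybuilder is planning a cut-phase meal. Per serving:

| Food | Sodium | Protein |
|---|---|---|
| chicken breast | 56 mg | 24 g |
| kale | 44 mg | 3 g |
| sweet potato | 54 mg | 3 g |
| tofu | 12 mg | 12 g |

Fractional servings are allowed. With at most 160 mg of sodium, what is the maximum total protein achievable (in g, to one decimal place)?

Protein per mg sodium: tofu 1, chicken breast 0.4286, kale 0.06818, sweet potato 0.05556.
With no serving limits, spend the whole sodium allowance on tofu: 160 mg / 12 mg × 12 g = 160.0 g.

160.0 g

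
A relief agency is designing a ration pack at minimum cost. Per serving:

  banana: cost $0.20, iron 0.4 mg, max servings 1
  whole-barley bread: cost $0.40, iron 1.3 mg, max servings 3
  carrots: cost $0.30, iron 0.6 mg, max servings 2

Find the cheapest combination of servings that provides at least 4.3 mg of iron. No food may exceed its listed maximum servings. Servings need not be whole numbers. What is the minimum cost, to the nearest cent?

Cost per mg of iron: whole-barley bread $0.3077, banana $0.5000, carrots $0.5000.
Take 3 servings of whole-barley bread: +3.9 mg iron for $1.20 (total $1.20, still need 0.4 mg).
Take 1 serving of banana: +0.4 mg iron for $0.20 (total $1.40, still need 0.0 mg).
Filling from the cheapest source first is optimal under one linear minimum: $1.40.

$1.40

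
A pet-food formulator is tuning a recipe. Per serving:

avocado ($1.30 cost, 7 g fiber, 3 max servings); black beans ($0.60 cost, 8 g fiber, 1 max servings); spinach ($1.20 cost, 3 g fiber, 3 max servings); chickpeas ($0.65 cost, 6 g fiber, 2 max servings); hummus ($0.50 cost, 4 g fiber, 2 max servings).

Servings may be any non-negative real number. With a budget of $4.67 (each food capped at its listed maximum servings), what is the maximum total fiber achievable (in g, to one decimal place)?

37.5 g

Fiber per dollar: black beans 13.33, chickpeas 9.231, hummus 8, avocado 5.385, spinach 2.5.
Take 1 serving of black beans: spends $0.60, +8.0 g fiber (running total 8.0 g).
Take 2 servings of chickpeas: spends $1.30, +12.0 g fiber (running total 20.0 g).
Take 2 servings of hummus: spends $1.00, +8.0 g fiber (running total 28.0 g).
Take 1.362 servings of avocado: spends $1.77, +9.5 g fiber (running total 37.5 g).
Greedy by best ratio exhausts the cost allowance optimally: 37.5 g.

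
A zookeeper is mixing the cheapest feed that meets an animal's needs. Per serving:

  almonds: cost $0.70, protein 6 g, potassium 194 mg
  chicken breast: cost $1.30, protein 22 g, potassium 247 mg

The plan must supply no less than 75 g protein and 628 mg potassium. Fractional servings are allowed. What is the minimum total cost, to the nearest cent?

$4.43

With two linear requirements the optimum uses one or two foods; enumerate the corners.
almonds only: max(75/6, 628/194) = 12.5 servings → $8.75.
chicken breast only: max(75/22, 628/247) = 3.409 servings → $4.43.
almonds + chicken breast with both targets exact would need a negative amount; discard.
Cheapest feasible corner: $4.43.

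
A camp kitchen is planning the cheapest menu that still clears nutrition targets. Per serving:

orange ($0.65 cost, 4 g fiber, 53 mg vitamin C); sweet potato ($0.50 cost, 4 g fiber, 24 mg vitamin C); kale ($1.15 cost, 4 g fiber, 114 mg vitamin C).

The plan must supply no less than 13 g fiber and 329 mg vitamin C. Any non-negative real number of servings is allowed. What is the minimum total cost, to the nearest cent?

$3.40

An LP optimum is at a vertex; with two nutrient constraints at most two foods are used. Check each candidate.
orange only: max(13/4, 329/53) = 6.208 servings → $4.03.
sweet potato only: max(13/4, 329/24) = 13.71 servings → $6.85.
kale only: max(13/4, 329/114) = 3.25 servings → $3.74.
orange + sweet potato: intersection lies outside the first quadrant.
orange + kale with both tight: 0.6803 servings and 2.57 servings → $3.40.
sweet potato + kale with both tight: 0.4611 servings and 2.789 servings → $3.44.
Cheapest feasible corner: $3.40.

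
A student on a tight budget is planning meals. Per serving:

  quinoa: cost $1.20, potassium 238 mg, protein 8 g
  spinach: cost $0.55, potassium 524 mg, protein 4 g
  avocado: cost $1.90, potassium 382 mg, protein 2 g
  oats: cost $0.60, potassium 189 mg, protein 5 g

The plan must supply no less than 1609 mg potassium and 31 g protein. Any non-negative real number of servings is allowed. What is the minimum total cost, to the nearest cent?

An LP optimum is at a vertex; with two nutrient constraints at most two foods are used. Check each candidate.
quinoa only: max(1609/238, 31/8) = 6.761 servings → $8.11.
spinach only: max(1609/524, 31/4) = 7.75 servings → $4.26.
avocado only: max(1609/382, 31/2) = 15.5 servings → $29.45.
oats only: max(1609/189, 31/5) = 8.513 servings → $5.11.
quinoa + spinach with both tight: 3.027 servings and 1.696 servings → $4.57.
quinoa + avocado with both tight: 3.343 servings and 2.129 servings → $8.06.
quinoa + oats: the both-tight solution has a negative serving — not a feasible corner.
spinach + avocado with both targets exact would need a negative amount; discard.
spinach + oats with both tight: 1.173 servings and 5.262 servings → $3.80.
avocado + oats with both tight: 1.427 servings and 5.629 servings → $6.09.
Cheapest feasible corner: $3.80.

$3.80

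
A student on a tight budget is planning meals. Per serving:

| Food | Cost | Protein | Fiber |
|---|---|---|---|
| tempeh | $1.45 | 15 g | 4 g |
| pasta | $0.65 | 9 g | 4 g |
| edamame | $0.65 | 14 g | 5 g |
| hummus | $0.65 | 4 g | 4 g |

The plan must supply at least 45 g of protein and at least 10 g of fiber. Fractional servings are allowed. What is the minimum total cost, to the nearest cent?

$2.09

An LP optimum is at a vertex; with two nutrient constraints at most two foods are used. Check each candidate.
tempeh only: max(45/15, 10/4) = 3 servings → $4.35.
pasta only: max(45/9, 10/4) = 5 servings → $3.25.
edamame only: max(45/14, 10/5) = 3.214 servings → $2.09.
hummus only: max(45/4, 10/4) = 11.25 servings → $7.31.
tempeh + pasta with both targets exact would need a negative amount; discard.
tempeh + edamame: intersection lies outside the first quadrant.
tempeh + hummus: the both-tight solution has a negative serving — not a feasible corner.
pasta + edamame: intersection lies outside the first quadrant.
pasta + hummus: the both-tight solution has a negative serving — not a feasible corner.
edamame + hummus: the both-tight solution has a negative serving — not a feasible corner.
The minimum over all feasible corners is $2.09.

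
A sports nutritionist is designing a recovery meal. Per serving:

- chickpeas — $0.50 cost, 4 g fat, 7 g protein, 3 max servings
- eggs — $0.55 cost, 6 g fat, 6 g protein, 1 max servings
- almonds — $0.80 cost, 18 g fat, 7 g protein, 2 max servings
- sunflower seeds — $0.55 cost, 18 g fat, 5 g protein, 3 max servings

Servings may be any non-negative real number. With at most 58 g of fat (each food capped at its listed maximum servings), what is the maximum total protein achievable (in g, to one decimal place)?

42.1 g

Protein per g fat: chickpeas 1.75, eggs 1, almonds 0.3889, sunflower seeds 0.2778.
Take 3 servings of chickpeas: uses 12 g fat, +21.0 g protein (running total 21.0 g).
Take 1 serving of eggs: uses 6 g fat, +6.0 g protein (running total 27.0 g).
Take 2 servings of almonds: uses 36 g fat, +14.0 g protein (running total 41.0 g).
Take 0.2222 servings of sunflower seeds: uses 4 g fat, +1.1 g protein (running total 42.1 g).
Greedy by best ratio exhausts the fat allowance optimally: 42.1 g.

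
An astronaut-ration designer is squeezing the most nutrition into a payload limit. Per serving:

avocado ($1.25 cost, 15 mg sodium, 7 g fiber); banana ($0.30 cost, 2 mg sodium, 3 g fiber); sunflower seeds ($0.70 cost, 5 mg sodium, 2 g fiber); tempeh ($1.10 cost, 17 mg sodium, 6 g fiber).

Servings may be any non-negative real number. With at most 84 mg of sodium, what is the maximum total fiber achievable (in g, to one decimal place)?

Fiber per mg sodium: banana 1.5, avocado 0.4667, sunflower seeds 0.4, tempeh 0.3529.
With no serving limits, spend the whole sodium allowance on banana: 84 mg / 2 mg × 3 g = 126.0 g.

126.0 g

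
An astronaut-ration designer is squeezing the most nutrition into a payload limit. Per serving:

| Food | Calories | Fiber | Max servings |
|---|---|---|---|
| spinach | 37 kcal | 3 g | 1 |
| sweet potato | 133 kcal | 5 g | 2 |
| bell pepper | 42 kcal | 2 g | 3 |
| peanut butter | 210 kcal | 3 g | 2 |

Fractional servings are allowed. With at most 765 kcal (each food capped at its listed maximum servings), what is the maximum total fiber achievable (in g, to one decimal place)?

23.8 g

Fiber per kcal: spinach 0.08108, bell pepper 0.04762, sweet potato 0.03759, peanut butter 0.01429.
Take 1 serving of spinach: uses 37 kcal, +3.0 g fiber (running total 3.0 g).
Take 3 servings of bell pepper: uses 126 kcal, +6.0 g fiber (running total 9.0 g).
Take 2 servings of sweet potato: uses 266 kcal, +10.0 g fiber (running total 19.0 g).
Take 1.6 servings of peanut butter: uses 336 kcal, +4.8 g fiber (running total 23.8 g).
Filling greedily by fiber-per-kcal is optimal for one linear limit, giving 23.8 g.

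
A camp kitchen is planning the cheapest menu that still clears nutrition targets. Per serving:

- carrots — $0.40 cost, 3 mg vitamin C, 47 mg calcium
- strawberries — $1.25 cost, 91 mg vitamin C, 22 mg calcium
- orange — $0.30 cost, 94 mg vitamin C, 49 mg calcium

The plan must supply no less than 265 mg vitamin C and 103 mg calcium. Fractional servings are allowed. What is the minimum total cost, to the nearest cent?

$0.85

Minimising a linear cost over {vitamin C ≥ 265, calcium ≥ 103, servings ≥ 0} — the optimum is at a vertex, using one or two foods.
carrots only: max(265/3, 103/47) = 88.33 servings → $35.33.
strawberries only: max(265/91, 103/22) = 4.682 servings → $5.85.
orange only: max(265/94, 103/49) = 2.819 servings → $0.85.
carrots + strawberries with both tight: 0.8414 servings and 2.884 servings → $3.94.
carrots + orange: intersection lies outside the first quadrant.
strawberries + orange with both tight: 1.381 servings and 1.482 servings → $2.17.
The minimum over all feasible corners is $0.85.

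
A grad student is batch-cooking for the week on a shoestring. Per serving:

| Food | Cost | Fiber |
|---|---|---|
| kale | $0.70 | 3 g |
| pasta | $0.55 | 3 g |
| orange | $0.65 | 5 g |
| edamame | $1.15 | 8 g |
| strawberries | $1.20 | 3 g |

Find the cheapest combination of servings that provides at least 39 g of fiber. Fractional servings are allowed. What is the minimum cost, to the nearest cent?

Cost per g of fiber: orange $0.1300, edamame $0.1437, pasta $0.1833, kale $0.2333, strawberries $0.4000.
With no serving limits, use only orange: 39 g / 5 g = 7.8 servings × $0.65 = $5.07.

$5.07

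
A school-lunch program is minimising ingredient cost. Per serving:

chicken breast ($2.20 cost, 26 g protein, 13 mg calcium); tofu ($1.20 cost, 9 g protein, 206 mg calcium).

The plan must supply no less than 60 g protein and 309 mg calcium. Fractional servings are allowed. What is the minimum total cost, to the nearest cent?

$5.68

chicken breast only: max(60/26, 309/13) = 23.77 servings → $52.29.
tofu only: max(60/9, 309/206) = 6.667 servings → $8.00.
chicken breast + tofu with both tight: 1.828 servings and 1.385 servings → $5.68.
So the least-cost plan costs $5.68.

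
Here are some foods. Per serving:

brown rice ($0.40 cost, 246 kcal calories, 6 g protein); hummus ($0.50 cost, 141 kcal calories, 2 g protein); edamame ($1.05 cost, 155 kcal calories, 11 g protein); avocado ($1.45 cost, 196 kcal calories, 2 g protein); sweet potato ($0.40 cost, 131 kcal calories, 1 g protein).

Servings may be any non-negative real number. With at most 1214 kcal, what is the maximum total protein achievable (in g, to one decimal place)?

86.2 g

Protein per kcal: edamame 0.07097, brown rice 0.02439, hummus 0.01418, avocado 0.0102, sweet potato 0.007634.
With no serving limits, spend the whole calories allowance on edamame: 1214 kcal / 155 kcal × 11 g = 86.2 g.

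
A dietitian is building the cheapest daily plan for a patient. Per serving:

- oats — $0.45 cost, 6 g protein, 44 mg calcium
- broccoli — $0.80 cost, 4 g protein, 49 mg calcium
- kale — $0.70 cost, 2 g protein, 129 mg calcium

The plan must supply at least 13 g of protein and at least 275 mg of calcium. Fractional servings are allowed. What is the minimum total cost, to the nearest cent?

For a min-cost LP with two ≥-constraints, a basic feasible solution has at most two positive variables.
oats only: max(13/6, 275/44) = 6.25 servings → $2.81.
broccoli only: max(13/4, 275/49) = 5.612 servings → $4.49.
kale only: max(13/2, 275/129) = 6.5 servings → $4.55.
oats + broccoli with both targets exact would need a negative amount; discard.
oats + kale with both tight: 1.643 servings and 1.571 servings → $1.84.
broccoli + kale with both tight: 2.696 servings and 1.108 servings → $2.93.
So the least-cost plan costs $1.84.

$1.84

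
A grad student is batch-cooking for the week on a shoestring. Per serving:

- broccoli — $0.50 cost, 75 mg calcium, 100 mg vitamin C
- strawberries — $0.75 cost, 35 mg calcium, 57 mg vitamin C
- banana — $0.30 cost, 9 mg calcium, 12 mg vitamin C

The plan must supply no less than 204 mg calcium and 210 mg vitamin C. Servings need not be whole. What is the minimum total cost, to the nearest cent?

Compare the cost at each extreme point of the feasible region.
broccoli only: max(204/75, 210/100) = 2.72 servings → $1.36.
strawberries only: max(204/35, 210/57) = 5.829 servings → $4.37.
banana only: max(204/9, 210/12) = 22.67 servings → $6.80.
broccoli + strawberries: the both-tight solution has a negative serving — not a feasible corner.
broccoli + banana (both tight): parallel constraints — no distinct corner.
strawberries + banana: intersection lies outside the first quadrant.
The minimum over all feasible corners is $1.36.

$1.36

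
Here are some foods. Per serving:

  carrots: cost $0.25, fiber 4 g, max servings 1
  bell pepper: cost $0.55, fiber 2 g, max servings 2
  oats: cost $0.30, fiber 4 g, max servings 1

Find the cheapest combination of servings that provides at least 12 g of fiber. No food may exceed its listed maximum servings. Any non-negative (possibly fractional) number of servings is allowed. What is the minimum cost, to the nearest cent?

$1.65

Cost per g of fiber: carrots $0.0625, oats $0.0750, bell pepper $0.2750.
Take 1 serving of carrots: +4.0 g fiber for $0.25 (total $0.25, still need 8.0 g).
Take 1 serving of oats: +4.0 g fiber for $0.30 (total $0.55, still need 4.0 g).
Take 2 servings of bell pepper: +4.0 g fiber for $1.10 (total $1.65, still need 0.0 g).
Greedy by cheapest-per-g is optimal for a single linear constraint, so the minimum cost is $1.65.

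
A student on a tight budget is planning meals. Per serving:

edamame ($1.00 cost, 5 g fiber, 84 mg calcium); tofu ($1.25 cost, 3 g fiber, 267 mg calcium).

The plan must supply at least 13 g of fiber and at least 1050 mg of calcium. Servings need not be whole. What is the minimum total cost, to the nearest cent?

At the optimum either one food covers both requirements or two foods hit both targets exactly; no other combination can be cheaper.
edamame only: max(13/5, 1050/84) = 12.5 servings → $12.50.
tofu only: max(13/3, 1050/267) = 4.333 servings → $5.42.
edamame + tofu with both tight: 0.2964 servings and 3.839 servings → $5.10.
Cheapest feasible corner: $5.10.

$5.10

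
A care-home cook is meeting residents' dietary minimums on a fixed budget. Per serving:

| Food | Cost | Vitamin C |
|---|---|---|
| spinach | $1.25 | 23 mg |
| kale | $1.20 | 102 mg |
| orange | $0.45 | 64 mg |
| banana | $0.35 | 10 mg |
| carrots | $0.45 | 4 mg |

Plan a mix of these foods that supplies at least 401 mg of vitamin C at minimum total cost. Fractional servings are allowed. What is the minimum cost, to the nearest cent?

Cost per mg of vitamin C: orange $0.0070, kale $0.0118, banana $0.0350, spinach $0.0543, carrots $0.1125.
With no serving limits, use only orange: 401 mg / 64 mg = 6.266 servings × $0.45 = $2.82.

$2.82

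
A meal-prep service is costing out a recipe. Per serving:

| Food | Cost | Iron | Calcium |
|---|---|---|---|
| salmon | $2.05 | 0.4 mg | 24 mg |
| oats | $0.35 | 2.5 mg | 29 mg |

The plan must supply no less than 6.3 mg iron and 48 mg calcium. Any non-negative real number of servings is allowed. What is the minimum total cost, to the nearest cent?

Minimising a linear cost over {iron ≥ 6.3, calcium ≥ 48, servings ≥ 0} — the optimum is at a vertex, using one or two foods.
salmon only: max(6.3/0.4, 48/24) = 15.75 servings → $32.29.
oats only: max(6.3/2.5, 48/29) = 2.52 servings → $0.88.
salmon + oats: intersection lies outside the first quadrant.
Cheapest feasible corner: $0.88.

$0.88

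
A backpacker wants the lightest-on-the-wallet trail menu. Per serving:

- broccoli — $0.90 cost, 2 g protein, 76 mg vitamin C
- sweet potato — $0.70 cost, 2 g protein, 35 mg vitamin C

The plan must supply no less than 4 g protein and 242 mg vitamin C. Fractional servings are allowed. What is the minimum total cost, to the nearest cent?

$2.87

Compare the cost at each extreme point of the feasible region.
broccoli only: max(4/2, 242/76) = 3.184 servings → $2.87.
sweet potato only: max(4/2, 242/35) = 6.914 servings → $4.84.
broccoli + sweet potato with both targets exact would need a negative amount; discard.
The minimum over all feasible corners is $2.87.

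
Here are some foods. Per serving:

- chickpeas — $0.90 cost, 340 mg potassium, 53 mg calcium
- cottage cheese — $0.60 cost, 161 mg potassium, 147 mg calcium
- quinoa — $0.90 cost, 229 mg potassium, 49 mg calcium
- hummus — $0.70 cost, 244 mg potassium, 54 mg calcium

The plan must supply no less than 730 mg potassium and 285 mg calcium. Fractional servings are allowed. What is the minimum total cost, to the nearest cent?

Compare the cost at each extreme point of the feasible region.
chickpeas only: max(730/340, 285/53) = 5.377 servings → $4.84.
cottage cheese only: max(730/161, 285/147) = 4.534 servings → $2.72.
quinoa only: max(730/229, 285/49) = 5.816 servings → $5.23.
hummus only: max(730/244, 285/54) = 5.278 servings → $3.69.
chickpeas + cottage cheese with both tight: 1.482 servings and 1.404 servings → $2.18.
chickpeas + quinoa: intersection lies outside the first quadrant.
chickpeas + hummus: intersection lies outside the first quadrant.
cottage cheese + quinoa with both tight: 1.144 servings and 2.383 servings → $2.83.
cottage cheese + hummus with both tight: 1.108 servings and 2.26 servings → $2.25.
quinoa + hummus: the both-tight solution has a negative serving — not a feasible corner.
So the least-cost plan costs $2.18.

$2.18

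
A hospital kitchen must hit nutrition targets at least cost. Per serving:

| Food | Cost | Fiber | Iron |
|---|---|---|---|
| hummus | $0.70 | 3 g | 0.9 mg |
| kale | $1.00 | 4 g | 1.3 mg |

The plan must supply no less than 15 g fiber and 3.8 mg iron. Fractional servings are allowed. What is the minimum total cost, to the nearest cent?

$3.50

This is a tiny linear program; its minimum lies at a vertex of the feasible set. List the vertices and price them.
hummus only: max(15/3, 3.8/0.9) = 5 servings → $3.50.
kale only: max(15/4, 3.8/1.3) = 3.75 servings → $3.75.
hummus + kale: intersection lies outside the first quadrant.
The minimum over all feasible corners is $3.50.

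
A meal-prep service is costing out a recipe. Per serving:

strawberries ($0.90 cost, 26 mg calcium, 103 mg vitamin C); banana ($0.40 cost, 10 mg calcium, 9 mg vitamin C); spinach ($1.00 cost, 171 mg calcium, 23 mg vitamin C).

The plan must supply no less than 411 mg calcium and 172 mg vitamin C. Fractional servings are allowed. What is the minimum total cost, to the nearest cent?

$3.28

strawberries only: max(411/26, 172/103) = 15.81 servings → $14.23.
banana only: max(411/10, 172/9) = 41.1 servings → $16.44.
spinach only: max(411/171, 172/23) = 7.478 servings → $7.48.
strawberries + banana: the both-tight solution has a negative serving — not a feasible corner.
strawberries + spinach with both tight: 1.173 servings and 2.225 servings → $3.28.
banana + spinach with both tight: 15.25 servings and 1.512 servings → $7.61.
So the least-cost plan costs $3.28.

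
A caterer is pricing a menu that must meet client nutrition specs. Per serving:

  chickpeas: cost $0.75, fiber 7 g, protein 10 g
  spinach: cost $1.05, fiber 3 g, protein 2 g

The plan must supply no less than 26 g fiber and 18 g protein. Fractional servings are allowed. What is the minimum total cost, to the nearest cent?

$2.79

Check every corner: each single food scaled to meet both minima, and each pair solved so both constraints bind.
chickpeas only: max(26/7, 18/10) = 3.714 servings → $2.79.
spinach only: max(26/3, 18/2) = 9 servings → $9.45.
chickpeas + spinach with both tight: 0.125 servings and 8.375 servings → $8.89.
So the least-cost plan costs $2.79.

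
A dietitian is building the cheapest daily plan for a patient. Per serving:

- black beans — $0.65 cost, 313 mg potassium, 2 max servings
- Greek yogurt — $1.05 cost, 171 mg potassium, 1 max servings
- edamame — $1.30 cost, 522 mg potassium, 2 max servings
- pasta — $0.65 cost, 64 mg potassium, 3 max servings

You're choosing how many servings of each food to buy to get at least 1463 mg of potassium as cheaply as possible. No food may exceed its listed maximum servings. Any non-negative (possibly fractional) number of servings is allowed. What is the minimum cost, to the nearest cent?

Cost per mg of potassium: black beans $0.0021, edamame $0.0025, Greek yogurt $0.0061, pasta $0.0102.
Take 2 servings of black beans: +626.0 mg potassium for $1.30 (total $1.30, still need 837.0 mg).
Take 1.603 servings of edamame: +837.0 mg potassium for $2.08 (total $3.38, still need 0.0 mg).
Filling from the cheapest source first is optimal under one linear minimum: $3.38.

$3.38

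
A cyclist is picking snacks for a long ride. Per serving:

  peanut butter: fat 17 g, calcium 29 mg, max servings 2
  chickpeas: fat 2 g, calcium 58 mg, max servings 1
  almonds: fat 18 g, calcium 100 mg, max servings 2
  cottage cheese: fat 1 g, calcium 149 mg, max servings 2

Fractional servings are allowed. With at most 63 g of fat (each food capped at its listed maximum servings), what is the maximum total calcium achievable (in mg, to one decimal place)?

Calcium per g fat: cottage cheese 149, chickpeas 29, almonds 5.556, peanut butter 1.706.
Take 2 servings of cottage cheese: uses 2 g fat, +298.0 mg calcium (running total 298.0 mg).
Take 1 serving of chickpeas: uses 2 g fat, +58.0 mg calcium (running total 356.0 mg).
Take 2 servings of almonds: uses 36 g fat, +200.0 mg calcium (running total 556.0 mg).
Take 1.353 servings of peanut butter: uses 23 g fat, +39.2 mg calcium (running total 595.2 mg).
Greedy by best ratio exhausts the fat allowance optimally: 595.2 mg.

595.2 mg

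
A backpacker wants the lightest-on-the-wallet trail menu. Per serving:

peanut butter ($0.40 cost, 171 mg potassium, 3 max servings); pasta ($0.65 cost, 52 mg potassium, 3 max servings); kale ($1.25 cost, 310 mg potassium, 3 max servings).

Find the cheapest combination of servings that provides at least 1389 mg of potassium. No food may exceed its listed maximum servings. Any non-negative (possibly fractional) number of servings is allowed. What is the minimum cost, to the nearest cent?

Cost per mg of potassium: peanut butter $0.0023, kale $0.0040, pasta $0.0125.
Take 3 servings of peanut butter: +513.0 mg potassium for $1.20 (total $1.20, still need 876.0 mg).
Take 2.826 servings of kale: +876.0 mg potassium for $3.53 (total $4.73, still need 0.0 mg).
Filling from the cheapest source first is optimal under one linear minimum: $4.73.

$4.73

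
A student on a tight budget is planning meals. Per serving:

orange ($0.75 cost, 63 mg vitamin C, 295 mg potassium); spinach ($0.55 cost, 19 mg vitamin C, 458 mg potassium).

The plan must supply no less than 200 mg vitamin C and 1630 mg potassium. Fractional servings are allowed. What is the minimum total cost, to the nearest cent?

$2.99

This is a tiny linear program; its minimum lies at a vertex of the feasible set. List the vertices and price them.
orange only: max(200/63, 1630/295) = 5.525 servings → $4.14.
spinach only: max(200/19, 1630/458) = 10.53 servings → $5.79.
orange + spinach with both tight: 2.608 servings and 1.879 servings → $2.99.
So the least-cost plan costs $2.99.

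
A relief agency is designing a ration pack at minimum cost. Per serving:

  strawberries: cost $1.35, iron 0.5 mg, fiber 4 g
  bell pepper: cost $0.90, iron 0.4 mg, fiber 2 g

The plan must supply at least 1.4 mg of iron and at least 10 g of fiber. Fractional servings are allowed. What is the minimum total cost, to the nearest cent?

Check every corner: each single food scaled to meet both minima, and each pair solved so both constraints bind.
strawberries only: max(1.4/0.5, 10/4) = 2.8 servings → $3.78.
bell pepper only: max(1.4/0.4, 10/2) = 5 servings → $4.50.
strawberries + bell pepper with both tight: 2 servings and 1 serving → $3.60.
The minimum over all feasible corners is $3.60.

$3.60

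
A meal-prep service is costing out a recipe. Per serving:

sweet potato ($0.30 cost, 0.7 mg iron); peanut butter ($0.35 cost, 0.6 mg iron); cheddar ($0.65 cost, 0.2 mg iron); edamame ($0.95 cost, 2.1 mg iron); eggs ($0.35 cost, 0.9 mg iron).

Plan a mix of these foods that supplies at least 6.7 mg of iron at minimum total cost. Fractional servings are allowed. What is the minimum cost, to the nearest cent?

Cost per mg of iron: eggs $0.3889, sweet potato $0.4286, edamame $0.4524, peanut butter $0.5833, cheddar $3.2500.
With no serving limits, use only eggs: 6.7 mg / 0.9 mg = 7.444 servings × $0.35 = $2.61.

$2.61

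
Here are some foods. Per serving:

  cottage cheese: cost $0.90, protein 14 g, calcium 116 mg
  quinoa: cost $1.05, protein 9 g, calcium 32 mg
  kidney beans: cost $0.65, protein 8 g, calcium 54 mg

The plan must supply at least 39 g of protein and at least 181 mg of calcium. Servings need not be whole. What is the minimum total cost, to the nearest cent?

Check every corner: each single food scaled to meet both minima, and each pair solved so both constraints bind.
cottage cheese only: max(39/14, 181/116) = 2.786 servings → $2.51.
quinoa only: max(39/9, 181/32) = 5.656 servings → $5.94.
kidney beans only: max(39/8, 181/54) = 4.875 servings → $3.17.
cottage cheese + quinoa with both tight: 0.6393 servings and 3.339 servings → $4.08.
cottage cheese + kidney beans with both targets exact would need a negative amount; discard.
quinoa + kidney beans with both tight: 2.861 servings and 1.657 servings → $4.08.
Cheapest feasible corner: $2.51.

$2.51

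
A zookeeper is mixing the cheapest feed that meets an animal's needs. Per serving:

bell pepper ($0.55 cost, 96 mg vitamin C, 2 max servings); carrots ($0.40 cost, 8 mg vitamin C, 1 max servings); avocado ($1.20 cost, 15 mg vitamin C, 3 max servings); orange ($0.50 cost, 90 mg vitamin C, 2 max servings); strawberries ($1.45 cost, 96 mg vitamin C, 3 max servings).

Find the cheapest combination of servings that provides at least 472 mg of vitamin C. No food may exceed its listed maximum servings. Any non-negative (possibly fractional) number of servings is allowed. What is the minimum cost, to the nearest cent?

$3.61

Cost per mg of vitamin C: orange $0.0056, bell pepper $0.0057, strawberries $0.0151, carrots $0.0500, avocado $0.0800.
Take 2 servings of orange: +180.0 mg vitamin C for $1.00 (total $1.00, still need 292.0 mg).
Take 2 servings of bell pepper: +192.0 mg vitamin C for $1.10 (total $2.10, still need 100.0 mg).
Take 1.042 servings of strawberries: +100.0 mg vitamin C for $1.51 (total $3.61, still need 0.0 mg).
Greedy by cheapest-per-mg is optimal for a single linear constraint, so the minimum cost is $3.61.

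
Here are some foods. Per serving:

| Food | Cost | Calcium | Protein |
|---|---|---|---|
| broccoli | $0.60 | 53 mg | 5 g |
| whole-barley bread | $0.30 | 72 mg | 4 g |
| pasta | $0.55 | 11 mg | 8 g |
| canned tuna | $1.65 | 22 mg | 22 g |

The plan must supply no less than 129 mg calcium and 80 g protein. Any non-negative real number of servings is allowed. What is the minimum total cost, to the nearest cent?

$5.51

A basic optimal solution has at most two foods positive. Try each food alone and each pair with both targets met exactly.
broccoli only: max(129/53, 80/5) = 16 servings → $9.60.
whole-barley bread only: max(129/72, 80/4) = 20 servings → $6.00.
pasta only: max(129/11, 80/8) = 11.73 servings → $6.45.
canned tuna only: max(129/22, 80/22) = 5.864 servings → $9.68.
broccoli + whole-barley bread: the both-tight solution has a negative serving — not a feasible corner.
broccoli + pasta with both tight: 0.4119 servings and 9.743 servings → $5.61.
broccoli + canned tuna with both tight: 1.021 servings and 3.404 servings → $6.23.
whole-barley bread + pasta with both tight: 0.2857 servings and 9.857 servings → $5.51.
whole-barley bread + canned tuna with both tight: 0.7206 servings and 3.505 servings → $6.00.
pasta + canned tuna with both targets exact would need a negative amount; discard.
The minimum over all feasible corners is $5.51.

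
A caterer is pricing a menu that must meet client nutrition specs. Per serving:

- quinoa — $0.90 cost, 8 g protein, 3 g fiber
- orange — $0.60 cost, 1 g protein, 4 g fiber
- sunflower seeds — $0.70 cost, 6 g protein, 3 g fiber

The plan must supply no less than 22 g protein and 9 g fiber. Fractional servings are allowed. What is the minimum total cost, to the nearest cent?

$2.50

For a min-cost LP with two ≥-constraints, a basic feasible solution has at most two positive variables.
quinoa only: max(22/8, 9/3) = 3 servings → $2.70.
orange only: max(22/1, 9/4) = 22 servings → $13.20.
sunflower seeds only: max(22/6, 9/3) = 3.667 servings → $2.57.
quinoa + orange with both tight: 2.724 servings and 0.2069 servings → $2.58.
quinoa + sunflower seeds with both tight: 2 servings and 1 serving → $2.50.
orange + sunflower seeds: the both-tight solution has a negative serving — not a feasible corner.
So the least-cost plan costs $2.50.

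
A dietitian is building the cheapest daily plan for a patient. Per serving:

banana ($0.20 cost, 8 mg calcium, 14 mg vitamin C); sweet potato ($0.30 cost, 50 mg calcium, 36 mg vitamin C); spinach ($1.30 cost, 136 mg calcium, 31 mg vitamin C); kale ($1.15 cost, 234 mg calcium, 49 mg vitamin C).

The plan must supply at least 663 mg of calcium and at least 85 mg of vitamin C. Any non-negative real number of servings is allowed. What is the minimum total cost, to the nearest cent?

At the optimum either one food covers both requirements or two foods hit both targets exactly; no other combination can be cheaper.
banana only: max(663/8, 85/14) = 82.88 servings → $16.57.
sweet potato only: max(663/50, 85/36) = 13.26 servings → $3.98.
spinach only: max(663/136, 85/31) = 4.875 servings → $6.34.
kale only: max(663/234, 85/49) = 2.833 servings → $3.26.
banana + sweet potato: the both-tight solution has a negative serving — not a feasible corner.
banana + spinach with both targets exact would need a negative amount; discard.
banana + kale with both targets exact would need a negative amount; discard.
sweet potato + spinach with both targets exact would need a negative amount; discard.
sweet potato + kale: the both-tight solution has a negative serving — not a feasible corner.
spinach + kale: the both-tight solution has a negative serving — not a feasible corner.
So the least-cost plan costs $3.26.

$3.26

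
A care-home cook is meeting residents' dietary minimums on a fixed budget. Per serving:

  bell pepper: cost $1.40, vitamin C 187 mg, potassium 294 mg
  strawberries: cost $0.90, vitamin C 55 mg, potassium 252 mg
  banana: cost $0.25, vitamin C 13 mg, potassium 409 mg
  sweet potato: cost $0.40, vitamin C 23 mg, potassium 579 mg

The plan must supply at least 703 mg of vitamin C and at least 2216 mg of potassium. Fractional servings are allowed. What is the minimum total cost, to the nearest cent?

$5.70

bell pepper only: max(703/187, 2216/294) = 7.537 servings → $10.55.
strawberries only: max(703/55, 2216/252) = 12.78 servings → $11.50.
banana only: max(703/13, 2216/409) = 54.08 servings → $13.52.
sweet potato only: max(703/23, 2216/579) = 30.57 servings → $12.23.
bell pepper + strawberries with both tight: 1.786 servings and 6.71 servings → $8.54.
bell pepper + banana with both tight: 3.561 servings and 2.859 servings → $5.70.
bell pepper + sweet potato with both tight: 3.508 servings and 2.046 servings → $5.73.
strawberries + banana: the both-tight solution has a negative serving — not a feasible corner.
strawberries + sweet potato: intersection lies outside the first quadrant.
banana + sweet potato: intersection lies outside the first quadrant.
Cheapest feasible corner: $5.70.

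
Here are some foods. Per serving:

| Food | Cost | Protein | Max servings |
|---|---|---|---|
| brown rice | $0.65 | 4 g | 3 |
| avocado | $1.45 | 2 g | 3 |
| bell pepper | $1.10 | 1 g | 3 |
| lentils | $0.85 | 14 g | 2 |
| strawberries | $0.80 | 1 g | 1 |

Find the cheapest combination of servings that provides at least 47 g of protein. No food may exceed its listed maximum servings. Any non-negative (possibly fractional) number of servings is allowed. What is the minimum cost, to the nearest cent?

$8.80

Cost per g of protein: lentils $0.0607, brown rice $0.1625, avocado $0.7250, strawberries $0.8000, bell pepper $1.1000.
Take 2 servings of lentils: +28.0 g protein for $1.70 (total $1.70, still need 19.0 g).
Take 3 servings of brown rice: +12.0 g protein for $1.95 (total $3.65, still need 7.0 g).
Take 3 servings of avocado: +6.0 g protein for $4.35 (total $8.00, still need 1.0 g).
Take 1 serving of strawberries: +1.0 g protein for $0.80 (total $8.80, still need 0.0 g).
Greedy by cheapest-per-g is optimal for a single linear constraint, so the minimum cost is $8.80.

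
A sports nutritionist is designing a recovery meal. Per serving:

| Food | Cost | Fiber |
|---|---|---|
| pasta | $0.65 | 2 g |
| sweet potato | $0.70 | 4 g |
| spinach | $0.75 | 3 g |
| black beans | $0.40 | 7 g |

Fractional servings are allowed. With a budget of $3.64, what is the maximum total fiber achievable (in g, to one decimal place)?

63.7 g

Fiber per dollar: black beans 17.5, sweet potato 5.714, spinach 4, pasta 3.077.
With no serving limits, spend the whole cost allowance on black beans: $3.64 / $0.40 × 7 g = 63.7 g.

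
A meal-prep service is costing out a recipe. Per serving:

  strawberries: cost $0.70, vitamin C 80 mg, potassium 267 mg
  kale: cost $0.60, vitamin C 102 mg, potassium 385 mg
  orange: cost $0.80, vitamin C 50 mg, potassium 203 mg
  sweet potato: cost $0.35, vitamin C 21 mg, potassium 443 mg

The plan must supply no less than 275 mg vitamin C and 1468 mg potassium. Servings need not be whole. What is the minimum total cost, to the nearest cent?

This is a tiny linear program; its minimum lies at a vertex of the feasible set. List the vertices and price them.
strawberries only: max(275/80, 1468/267) = 5.498 servings → $3.85.
kale only: max(275/102, 1468/385) = 3.813 servings → $2.29.
orange only: max(275/50, 1468/203) = 7.232 servings → $5.79.
sweet potato only: max(275/21, 1468/443) = 13.1 servings → $4.58.
strawberries + kale: the both-tight solution has a negative serving — not a feasible corner.
strawberries + orange with both targets exact would need a negative amount; discard.
strawberries + sweet potato with both tight: 3.05 servings and 1.475 servings → $2.65.
kale + orange: the both-tight solution has a negative serving — not a feasible corner.
kale + sweet potato with both tight: 2.453 servings and 1.182 servings → $1.89.
orange + sweet potato with both tight: 5.087 servings and 0.9826 servings → $4.41.
So the least-cost plan costs $1.89.

$1.89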